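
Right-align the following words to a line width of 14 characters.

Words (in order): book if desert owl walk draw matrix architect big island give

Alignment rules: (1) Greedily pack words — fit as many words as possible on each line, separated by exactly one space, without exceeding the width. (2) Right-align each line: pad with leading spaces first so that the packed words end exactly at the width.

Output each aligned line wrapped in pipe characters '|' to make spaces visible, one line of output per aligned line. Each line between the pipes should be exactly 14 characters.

Answer: |book if desert|
| owl walk draw|
|        matrix|
| architect big|
|   island give|

Derivation:
Line 1: ['book', 'if', 'desert'] (min_width=14, slack=0)
Line 2: ['owl', 'walk', 'draw'] (min_width=13, slack=1)
Line 3: ['matrix'] (min_width=6, slack=8)
Line 4: ['architect', 'big'] (min_width=13, slack=1)
Line 5: ['island', 'give'] (min_width=11, slack=3)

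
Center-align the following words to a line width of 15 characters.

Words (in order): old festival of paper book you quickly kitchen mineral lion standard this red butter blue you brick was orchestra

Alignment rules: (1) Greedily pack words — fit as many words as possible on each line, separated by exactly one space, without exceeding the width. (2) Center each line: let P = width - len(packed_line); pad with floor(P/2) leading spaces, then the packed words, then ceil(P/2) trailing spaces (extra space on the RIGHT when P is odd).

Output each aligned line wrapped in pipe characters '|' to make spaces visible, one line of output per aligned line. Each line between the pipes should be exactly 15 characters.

Answer: |old festival of|
|paper book you |
|quickly kitchen|
| mineral lion  |
| standard this |
|red butter blue|
| you brick was |
|   orchestra   |

Derivation:
Line 1: ['old', 'festival', 'of'] (min_width=15, slack=0)
Line 2: ['paper', 'book', 'you'] (min_width=14, slack=1)
Line 3: ['quickly', 'kitchen'] (min_width=15, slack=0)
Line 4: ['mineral', 'lion'] (min_width=12, slack=3)
Line 5: ['standard', 'this'] (min_width=13, slack=2)
Line 6: ['red', 'butter', 'blue'] (min_width=15, slack=0)
Line 7: ['you', 'brick', 'was'] (min_width=13, slack=2)
Line 8: ['orchestra'] (min_width=9, slack=6)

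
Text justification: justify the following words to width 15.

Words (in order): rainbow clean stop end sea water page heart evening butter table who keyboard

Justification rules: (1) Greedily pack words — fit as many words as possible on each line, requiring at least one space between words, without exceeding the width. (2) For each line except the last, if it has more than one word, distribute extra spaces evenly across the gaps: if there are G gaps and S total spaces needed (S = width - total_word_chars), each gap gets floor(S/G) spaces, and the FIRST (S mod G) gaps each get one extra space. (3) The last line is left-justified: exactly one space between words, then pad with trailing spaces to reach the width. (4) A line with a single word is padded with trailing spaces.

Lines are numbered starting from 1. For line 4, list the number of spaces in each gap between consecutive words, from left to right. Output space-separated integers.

Line 1: ['rainbow', 'clean'] (min_width=13, slack=2)
Line 2: ['stop', 'end', 'sea'] (min_width=12, slack=3)
Line 3: ['water', 'page'] (min_width=10, slack=5)
Line 4: ['heart', 'evening'] (min_width=13, slack=2)
Line 5: ['butter', 'table'] (min_width=12, slack=3)
Line 6: ['who', 'keyboard'] (min_width=12, slack=3)

Answer: 3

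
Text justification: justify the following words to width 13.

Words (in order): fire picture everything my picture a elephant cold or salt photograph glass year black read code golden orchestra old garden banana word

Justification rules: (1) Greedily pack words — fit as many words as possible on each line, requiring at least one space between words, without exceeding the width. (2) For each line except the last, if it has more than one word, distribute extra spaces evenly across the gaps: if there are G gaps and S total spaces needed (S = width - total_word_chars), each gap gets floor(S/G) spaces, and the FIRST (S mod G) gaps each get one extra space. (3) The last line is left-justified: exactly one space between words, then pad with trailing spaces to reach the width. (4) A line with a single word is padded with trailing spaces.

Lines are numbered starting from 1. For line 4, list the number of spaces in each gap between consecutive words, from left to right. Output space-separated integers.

Answer: 1

Derivation:
Line 1: ['fire', 'picture'] (min_width=12, slack=1)
Line 2: ['everything', 'my'] (min_width=13, slack=0)
Line 3: ['picture', 'a'] (min_width=9, slack=4)
Line 4: ['elephant', 'cold'] (min_width=13, slack=0)
Line 5: ['or', 'salt'] (min_width=7, slack=6)
Line 6: ['photograph'] (min_width=10, slack=3)
Line 7: ['glass', 'year'] (min_width=10, slack=3)
Line 8: ['black', 'read'] (min_width=10, slack=3)
Line 9: ['code', 'golden'] (min_width=11, slack=2)
Line 10: ['orchestra', 'old'] (min_width=13, slack=0)
Line 11: ['garden', 'banana'] (min_width=13, slack=0)
Line 12: ['word'] (min_width=4, slack=9)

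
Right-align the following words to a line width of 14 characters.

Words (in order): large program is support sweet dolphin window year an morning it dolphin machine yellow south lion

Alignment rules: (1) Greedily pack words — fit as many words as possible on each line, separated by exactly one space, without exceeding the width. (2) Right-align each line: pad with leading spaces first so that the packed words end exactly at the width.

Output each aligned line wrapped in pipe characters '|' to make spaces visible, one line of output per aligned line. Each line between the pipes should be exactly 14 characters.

Answer: | large program|
|    is support|
| sweet dolphin|
|window year an|
|    morning it|
|       dolphin|
|machine yellow|
|    south lion|

Derivation:
Line 1: ['large', 'program'] (min_width=13, slack=1)
Line 2: ['is', 'support'] (min_width=10, slack=4)
Line 3: ['sweet', 'dolphin'] (min_width=13, slack=1)
Line 4: ['window', 'year', 'an'] (min_width=14, slack=0)
Line 5: ['morning', 'it'] (min_width=10, slack=4)
Line 6: ['dolphin'] (min_width=7, slack=7)
Line 7: ['machine', 'yellow'] (min_width=14, slack=0)
Line 8: ['south', 'lion'] (min_width=10, slack=4)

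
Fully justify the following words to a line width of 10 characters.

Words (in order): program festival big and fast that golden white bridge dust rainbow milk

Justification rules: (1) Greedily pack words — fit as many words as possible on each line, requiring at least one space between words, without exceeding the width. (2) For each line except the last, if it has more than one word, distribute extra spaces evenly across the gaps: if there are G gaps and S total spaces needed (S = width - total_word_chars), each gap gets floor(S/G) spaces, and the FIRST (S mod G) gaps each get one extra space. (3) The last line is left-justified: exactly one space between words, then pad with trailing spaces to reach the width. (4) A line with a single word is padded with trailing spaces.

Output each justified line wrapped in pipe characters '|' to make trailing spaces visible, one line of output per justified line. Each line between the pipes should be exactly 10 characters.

Line 1: ['program'] (min_width=7, slack=3)
Line 2: ['festival'] (min_width=8, slack=2)
Line 3: ['big', 'and'] (min_width=7, slack=3)
Line 4: ['fast', 'that'] (min_width=9, slack=1)
Line 5: ['golden'] (min_width=6, slack=4)
Line 6: ['white'] (min_width=5, slack=5)
Line 7: ['bridge'] (min_width=6, slack=4)
Line 8: ['dust'] (min_width=4, slack=6)
Line 9: ['rainbow'] (min_width=7, slack=3)
Line 10: ['milk'] (min_width=4, slack=6)

Answer: |program   |
|festival  |
|big    and|
|fast  that|
|golden    |
|white     |
|bridge    |
|dust      |
|rainbow   |
|milk      |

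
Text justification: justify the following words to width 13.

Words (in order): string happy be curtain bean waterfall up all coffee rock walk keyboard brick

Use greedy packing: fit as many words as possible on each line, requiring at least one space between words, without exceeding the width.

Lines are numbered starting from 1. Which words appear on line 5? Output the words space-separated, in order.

Line 1: ['string', 'happy'] (min_width=12, slack=1)
Line 2: ['be', 'curtain'] (min_width=10, slack=3)
Line 3: ['bean'] (min_width=4, slack=9)
Line 4: ['waterfall', 'up'] (min_width=12, slack=1)
Line 5: ['all', 'coffee'] (min_width=10, slack=3)
Line 6: ['rock', 'walk'] (min_width=9, slack=4)
Line 7: ['keyboard'] (min_width=8, slack=5)
Line 8: ['brick'] (min_width=5, slack=8)

Answer: all coffee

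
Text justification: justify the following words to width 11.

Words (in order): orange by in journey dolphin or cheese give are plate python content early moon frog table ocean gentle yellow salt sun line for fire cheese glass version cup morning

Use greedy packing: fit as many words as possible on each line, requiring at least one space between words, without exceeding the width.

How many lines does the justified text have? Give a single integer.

Line 1: ['orange', 'by'] (min_width=9, slack=2)
Line 2: ['in', 'journey'] (min_width=10, slack=1)
Line 3: ['dolphin', 'or'] (min_width=10, slack=1)
Line 4: ['cheese', 'give'] (min_width=11, slack=0)
Line 5: ['are', 'plate'] (min_width=9, slack=2)
Line 6: ['python'] (min_width=6, slack=5)
Line 7: ['content'] (min_width=7, slack=4)
Line 8: ['early', 'moon'] (min_width=10, slack=1)
Line 9: ['frog', 'table'] (min_width=10, slack=1)
Line 10: ['ocean'] (min_width=5, slack=6)
Line 11: ['gentle'] (min_width=6, slack=5)
Line 12: ['yellow', 'salt'] (min_width=11, slack=0)
Line 13: ['sun', 'line'] (min_width=8, slack=3)
Line 14: ['for', 'fire'] (min_width=8, slack=3)
Line 15: ['cheese'] (min_width=6, slack=5)
Line 16: ['glass'] (min_width=5, slack=6)
Line 17: ['version', 'cup'] (min_width=11, slack=0)
Line 18: ['morning'] (min_width=7, slack=4)
Total lines: 18

Answer: 18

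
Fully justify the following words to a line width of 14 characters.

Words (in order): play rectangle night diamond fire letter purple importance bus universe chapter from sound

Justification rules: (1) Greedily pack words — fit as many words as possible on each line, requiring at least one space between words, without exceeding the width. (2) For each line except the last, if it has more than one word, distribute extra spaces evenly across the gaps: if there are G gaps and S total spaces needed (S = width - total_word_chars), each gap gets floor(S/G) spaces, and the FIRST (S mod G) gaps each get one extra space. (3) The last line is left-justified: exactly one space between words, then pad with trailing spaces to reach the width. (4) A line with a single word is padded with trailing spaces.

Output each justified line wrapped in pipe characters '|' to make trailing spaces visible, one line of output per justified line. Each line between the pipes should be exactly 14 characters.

Answer: |play rectangle|
|night  diamond|
|fire    letter|
|purple        |
|importance bus|
|universe      |
|chapter   from|
|sound         |

Derivation:
Line 1: ['play', 'rectangle'] (min_width=14, slack=0)
Line 2: ['night', 'diamond'] (min_width=13, slack=1)
Line 3: ['fire', 'letter'] (min_width=11, slack=3)
Line 4: ['purple'] (min_width=6, slack=8)
Line 5: ['importance', 'bus'] (min_width=14, slack=0)
Line 6: ['universe'] (min_width=8, slack=6)
Line 7: ['chapter', 'from'] (min_width=12, slack=2)
Line 8: ['sound'] (min_width=5, slack=9)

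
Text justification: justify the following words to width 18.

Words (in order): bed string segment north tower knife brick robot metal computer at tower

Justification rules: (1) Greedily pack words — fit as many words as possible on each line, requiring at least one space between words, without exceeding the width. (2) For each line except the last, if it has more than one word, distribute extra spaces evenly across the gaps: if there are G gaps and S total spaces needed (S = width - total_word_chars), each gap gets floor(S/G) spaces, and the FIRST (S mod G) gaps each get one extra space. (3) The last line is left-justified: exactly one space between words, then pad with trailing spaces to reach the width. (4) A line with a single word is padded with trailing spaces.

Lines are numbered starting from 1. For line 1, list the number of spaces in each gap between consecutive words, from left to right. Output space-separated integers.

Answer: 1 1

Derivation:
Line 1: ['bed', 'string', 'segment'] (min_width=18, slack=0)
Line 2: ['north', 'tower', 'knife'] (min_width=17, slack=1)
Line 3: ['brick', 'robot', 'metal'] (min_width=17, slack=1)
Line 4: ['computer', 'at', 'tower'] (min_width=17, slack=1)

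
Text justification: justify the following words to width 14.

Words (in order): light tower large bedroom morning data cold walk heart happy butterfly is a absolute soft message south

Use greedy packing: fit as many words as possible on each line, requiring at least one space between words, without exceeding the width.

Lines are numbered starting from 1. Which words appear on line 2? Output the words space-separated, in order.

Answer: large bedroom

Derivation:
Line 1: ['light', 'tower'] (min_width=11, slack=3)
Line 2: ['large', 'bedroom'] (min_width=13, slack=1)
Line 3: ['morning', 'data'] (min_width=12, slack=2)
Line 4: ['cold', 'walk'] (min_width=9, slack=5)
Line 5: ['heart', 'happy'] (min_width=11, slack=3)
Line 6: ['butterfly', 'is', 'a'] (min_width=14, slack=0)
Line 7: ['absolute', 'soft'] (min_width=13, slack=1)
Line 8: ['message', 'south'] (min_width=13, slack=1)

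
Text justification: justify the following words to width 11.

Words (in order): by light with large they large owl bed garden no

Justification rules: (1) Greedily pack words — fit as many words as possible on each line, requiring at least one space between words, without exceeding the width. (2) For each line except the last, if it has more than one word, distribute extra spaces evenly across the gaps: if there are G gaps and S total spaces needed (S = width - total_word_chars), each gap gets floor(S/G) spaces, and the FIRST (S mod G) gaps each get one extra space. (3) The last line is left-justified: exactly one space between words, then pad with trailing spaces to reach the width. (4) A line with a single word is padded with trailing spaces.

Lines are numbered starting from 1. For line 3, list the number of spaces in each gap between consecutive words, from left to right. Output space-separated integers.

Line 1: ['by', 'light'] (min_width=8, slack=3)
Line 2: ['with', 'large'] (min_width=10, slack=1)
Line 3: ['they', 'large'] (min_width=10, slack=1)
Line 4: ['owl', 'bed'] (min_width=7, slack=4)
Line 5: ['garden', 'no'] (min_width=9, slack=2)

Answer: 2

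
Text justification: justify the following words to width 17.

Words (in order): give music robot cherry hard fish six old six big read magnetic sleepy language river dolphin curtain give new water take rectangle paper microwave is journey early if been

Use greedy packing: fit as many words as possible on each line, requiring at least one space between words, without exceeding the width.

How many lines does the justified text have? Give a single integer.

Answer: 12

Derivation:
Line 1: ['give', 'music', 'robot'] (min_width=16, slack=1)
Line 2: ['cherry', 'hard', 'fish'] (min_width=16, slack=1)
Line 3: ['six', 'old', 'six', 'big'] (min_width=15, slack=2)
Line 4: ['read', 'magnetic'] (min_width=13, slack=4)
Line 5: ['sleepy', 'language'] (min_width=15, slack=2)
Line 6: ['river', 'dolphin'] (min_width=13, slack=4)
Line 7: ['curtain', 'give', 'new'] (min_width=16, slack=1)
Line 8: ['water', 'take'] (min_width=10, slack=7)
Line 9: ['rectangle', 'paper'] (min_width=15, slack=2)
Line 10: ['microwave', 'is'] (min_width=12, slack=5)
Line 11: ['journey', 'early', 'if'] (min_width=16, slack=1)
Line 12: ['been'] (min_width=4, slack=13)
Total lines: 12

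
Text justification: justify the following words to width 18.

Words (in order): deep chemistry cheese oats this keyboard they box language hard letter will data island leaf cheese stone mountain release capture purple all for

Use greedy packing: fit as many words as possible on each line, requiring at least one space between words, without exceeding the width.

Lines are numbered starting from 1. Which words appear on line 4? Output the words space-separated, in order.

Line 1: ['deep', 'chemistry'] (min_width=14, slack=4)
Line 2: ['cheese', 'oats', 'this'] (min_width=16, slack=2)
Line 3: ['keyboard', 'they', 'box'] (min_width=17, slack=1)
Line 4: ['language', 'hard'] (min_width=13, slack=5)
Line 5: ['letter', 'will', 'data'] (min_width=16, slack=2)
Line 6: ['island', 'leaf', 'cheese'] (min_width=18, slack=0)
Line 7: ['stone', 'mountain'] (min_width=14, slack=4)
Line 8: ['release', 'capture'] (min_width=15, slack=3)
Line 9: ['purple', 'all', 'for'] (min_width=14, slack=4)

Answer: language hard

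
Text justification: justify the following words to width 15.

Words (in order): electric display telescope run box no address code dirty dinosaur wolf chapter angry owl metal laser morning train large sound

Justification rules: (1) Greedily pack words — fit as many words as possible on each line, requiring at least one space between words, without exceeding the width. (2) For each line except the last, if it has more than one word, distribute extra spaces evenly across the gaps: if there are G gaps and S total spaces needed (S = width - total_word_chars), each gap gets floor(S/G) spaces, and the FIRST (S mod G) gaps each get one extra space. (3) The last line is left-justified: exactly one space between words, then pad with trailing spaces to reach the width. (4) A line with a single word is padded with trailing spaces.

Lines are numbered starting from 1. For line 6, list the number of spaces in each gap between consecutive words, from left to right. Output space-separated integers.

Answer: 3

Derivation:
Line 1: ['electric'] (min_width=8, slack=7)
Line 2: ['display'] (min_width=7, slack=8)
Line 3: ['telescope', 'run'] (min_width=13, slack=2)
Line 4: ['box', 'no', 'address'] (min_width=14, slack=1)
Line 5: ['code', 'dirty'] (min_width=10, slack=5)
Line 6: ['dinosaur', 'wolf'] (min_width=13, slack=2)
Line 7: ['chapter', 'angry'] (min_width=13, slack=2)
Line 8: ['owl', 'metal', 'laser'] (min_width=15, slack=0)
Line 9: ['morning', 'train'] (min_width=13, slack=2)
Line 10: ['large', 'sound'] (min_width=11, slack=4)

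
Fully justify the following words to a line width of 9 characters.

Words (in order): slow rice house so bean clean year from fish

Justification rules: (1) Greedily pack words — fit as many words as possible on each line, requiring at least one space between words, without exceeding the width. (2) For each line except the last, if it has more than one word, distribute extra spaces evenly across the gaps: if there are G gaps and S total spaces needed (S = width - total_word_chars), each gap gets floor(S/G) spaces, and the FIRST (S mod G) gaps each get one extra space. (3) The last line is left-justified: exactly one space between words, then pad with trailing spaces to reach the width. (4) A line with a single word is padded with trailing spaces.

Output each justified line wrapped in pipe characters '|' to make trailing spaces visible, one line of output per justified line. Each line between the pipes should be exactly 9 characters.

Answer: |slow rice|
|house  so|
|bean     |
|clean    |
|year from|
|fish     |

Derivation:
Line 1: ['slow', 'rice'] (min_width=9, slack=0)
Line 2: ['house', 'so'] (min_width=8, slack=1)
Line 3: ['bean'] (min_width=4, slack=5)
Line 4: ['clean'] (min_width=5, slack=4)
Line 5: ['year', 'from'] (min_width=9, slack=0)
Line 6: ['fish'] (min_width=4, slack=5)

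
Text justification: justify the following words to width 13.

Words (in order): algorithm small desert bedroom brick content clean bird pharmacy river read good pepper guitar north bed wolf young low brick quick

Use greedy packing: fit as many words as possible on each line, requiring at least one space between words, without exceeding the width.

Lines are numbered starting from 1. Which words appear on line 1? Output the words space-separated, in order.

Line 1: ['algorithm'] (min_width=9, slack=4)
Line 2: ['small', 'desert'] (min_width=12, slack=1)
Line 3: ['bedroom', 'brick'] (min_width=13, slack=0)
Line 4: ['content', 'clean'] (min_width=13, slack=0)
Line 5: ['bird', 'pharmacy'] (min_width=13, slack=0)
Line 6: ['river', 'read'] (min_width=10, slack=3)
Line 7: ['good', 'pepper'] (min_width=11, slack=2)
Line 8: ['guitar', 'north'] (min_width=12, slack=1)
Line 9: ['bed', 'wolf'] (min_width=8, slack=5)
Line 10: ['young', 'low'] (min_width=9, slack=4)
Line 11: ['brick', 'quick'] (min_width=11, slack=2)

Answer: algorithm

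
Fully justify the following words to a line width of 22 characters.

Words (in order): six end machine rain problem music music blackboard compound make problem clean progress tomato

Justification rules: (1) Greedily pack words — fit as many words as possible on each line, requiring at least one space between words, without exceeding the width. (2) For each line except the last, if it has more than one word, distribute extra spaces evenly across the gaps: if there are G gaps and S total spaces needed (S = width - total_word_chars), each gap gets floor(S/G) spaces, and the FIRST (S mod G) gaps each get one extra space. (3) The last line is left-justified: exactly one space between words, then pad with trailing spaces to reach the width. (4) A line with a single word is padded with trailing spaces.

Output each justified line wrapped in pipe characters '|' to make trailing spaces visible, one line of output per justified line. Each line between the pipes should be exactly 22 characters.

Answer: |six  end  machine rain|
|problem   music  music|
|blackboard    compound|
|make   problem   clean|
|progress tomato       |

Derivation:
Line 1: ['six', 'end', 'machine', 'rain'] (min_width=20, slack=2)
Line 2: ['problem', 'music', 'music'] (min_width=19, slack=3)
Line 3: ['blackboard', 'compound'] (min_width=19, slack=3)
Line 4: ['make', 'problem', 'clean'] (min_width=18, slack=4)
Line 5: ['progress', 'tomato'] (min_width=15, slack=7)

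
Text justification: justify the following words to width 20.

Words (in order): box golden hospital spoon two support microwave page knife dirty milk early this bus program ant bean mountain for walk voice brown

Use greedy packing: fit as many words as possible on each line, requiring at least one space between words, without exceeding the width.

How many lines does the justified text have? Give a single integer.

Answer: 7

Derivation:
Line 1: ['box', 'golden', 'hospital'] (min_width=19, slack=1)
Line 2: ['spoon', 'two', 'support'] (min_width=17, slack=3)
Line 3: ['microwave', 'page', 'knife'] (min_width=20, slack=0)
Line 4: ['dirty', 'milk', 'early'] (min_width=16, slack=4)
Line 5: ['this', 'bus', 'program', 'ant'] (min_width=20, slack=0)
Line 6: ['bean', 'mountain', 'for'] (min_width=17, slack=3)
Line 7: ['walk', 'voice', 'brown'] (min_width=16, slack=4)
Total lines: 7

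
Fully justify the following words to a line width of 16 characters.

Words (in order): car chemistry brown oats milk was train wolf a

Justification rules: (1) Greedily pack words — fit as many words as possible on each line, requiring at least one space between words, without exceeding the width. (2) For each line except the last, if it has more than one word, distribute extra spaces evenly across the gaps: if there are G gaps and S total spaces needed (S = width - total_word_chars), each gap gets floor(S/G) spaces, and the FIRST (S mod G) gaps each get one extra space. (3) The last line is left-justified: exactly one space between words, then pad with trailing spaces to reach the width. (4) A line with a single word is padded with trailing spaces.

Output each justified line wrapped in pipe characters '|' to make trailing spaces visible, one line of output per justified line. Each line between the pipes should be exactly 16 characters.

Line 1: ['car', 'chemistry'] (min_width=13, slack=3)
Line 2: ['brown', 'oats', 'milk'] (min_width=15, slack=1)
Line 3: ['was', 'train', 'wolf', 'a'] (min_width=16, slack=0)

Answer: |car    chemistry|
|brown  oats milk|
|was train wolf a|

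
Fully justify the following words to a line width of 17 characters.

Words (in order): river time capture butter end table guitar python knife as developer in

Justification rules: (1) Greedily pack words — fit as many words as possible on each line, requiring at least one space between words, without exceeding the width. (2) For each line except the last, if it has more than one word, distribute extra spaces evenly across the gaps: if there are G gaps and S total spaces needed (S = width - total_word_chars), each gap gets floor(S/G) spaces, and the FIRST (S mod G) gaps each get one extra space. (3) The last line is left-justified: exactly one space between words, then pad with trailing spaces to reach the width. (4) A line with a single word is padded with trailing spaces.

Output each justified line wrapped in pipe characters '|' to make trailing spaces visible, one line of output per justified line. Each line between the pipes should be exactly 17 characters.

Line 1: ['river', 'time'] (min_width=10, slack=7)
Line 2: ['capture', 'butter'] (min_width=14, slack=3)
Line 3: ['end', 'table', 'guitar'] (min_width=16, slack=1)
Line 4: ['python', 'knife', 'as'] (min_width=15, slack=2)
Line 5: ['developer', 'in'] (min_width=12, slack=5)

Answer: |river        time|
|capture    butter|
|end  table guitar|
|python  knife  as|
|developer in     |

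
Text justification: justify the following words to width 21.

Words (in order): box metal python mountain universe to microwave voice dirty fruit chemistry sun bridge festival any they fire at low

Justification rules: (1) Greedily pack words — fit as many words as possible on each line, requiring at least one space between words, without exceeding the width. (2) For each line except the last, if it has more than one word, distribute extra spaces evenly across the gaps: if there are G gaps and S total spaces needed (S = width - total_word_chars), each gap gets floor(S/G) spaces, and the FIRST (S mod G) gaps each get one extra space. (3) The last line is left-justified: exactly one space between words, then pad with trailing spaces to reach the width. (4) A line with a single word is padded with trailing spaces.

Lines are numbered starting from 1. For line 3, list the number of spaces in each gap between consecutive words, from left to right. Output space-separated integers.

Line 1: ['box', 'metal', 'python'] (min_width=16, slack=5)
Line 2: ['mountain', 'universe', 'to'] (min_width=20, slack=1)
Line 3: ['microwave', 'voice', 'dirty'] (min_width=21, slack=0)
Line 4: ['fruit', 'chemistry', 'sun'] (min_width=19, slack=2)
Line 5: ['bridge', 'festival', 'any'] (min_width=19, slack=2)
Line 6: ['they', 'fire', 'at', 'low'] (min_width=16, slack=5)

Answer: 1 1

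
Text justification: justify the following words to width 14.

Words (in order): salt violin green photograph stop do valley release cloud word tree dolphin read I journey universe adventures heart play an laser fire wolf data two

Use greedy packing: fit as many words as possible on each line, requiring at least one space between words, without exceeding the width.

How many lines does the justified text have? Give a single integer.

Line 1: ['salt', 'violin'] (min_width=11, slack=3)
Line 2: ['green'] (min_width=5, slack=9)
Line 3: ['photograph'] (min_width=10, slack=4)
Line 4: ['stop', 'do', 'valley'] (min_width=14, slack=0)
Line 5: ['release', 'cloud'] (min_width=13, slack=1)
Line 6: ['word', 'tree'] (min_width=9, slack=5)
Line 7: ['dolphin', 'read', 'I'] (min_width=14, slack=0)
Line 8: ['journey'] (min_width=7, slack=7)
Line 9: ['universe'] (min_width=8, slack=6)
Line 10: ['adventures'] (min_width=10, slack=4)
Line 11: ['heart', 'play', 'an'] (min_width=13, slack=1)
Line 12: ['laser', 'fire'] (min_width=10, slack=4)
Line 13: ['wolf', 'data', 'two'] (min_width=13, slack=1)
Total lines: 13

Answer: 13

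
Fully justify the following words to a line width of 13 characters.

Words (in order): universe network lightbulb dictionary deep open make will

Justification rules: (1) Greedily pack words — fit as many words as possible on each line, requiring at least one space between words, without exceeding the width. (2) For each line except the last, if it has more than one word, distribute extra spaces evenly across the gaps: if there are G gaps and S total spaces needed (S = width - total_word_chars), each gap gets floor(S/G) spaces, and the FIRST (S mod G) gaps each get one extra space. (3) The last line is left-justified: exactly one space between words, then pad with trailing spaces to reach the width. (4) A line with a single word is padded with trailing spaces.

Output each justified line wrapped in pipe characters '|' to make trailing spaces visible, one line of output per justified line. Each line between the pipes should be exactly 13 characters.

Line 1: ['universe'] (min_width=8, slack=5)
Line 2: ['network'] (min_width=7, slack=6)
Line 3: ['lightbulb'] (min_width=9, slack=4)
Line 4: ['dictionary'] (min_width=10, slack=3)
Line 5: ['deep', 'open'] (min_width=9, slack=4)
Line 6: ['make', 'will'] (min_width=9, slack=4)

Answer: |universe     |
|network      |
|lightbulb    |
|dictionary   |
|deep     open|
|make will    |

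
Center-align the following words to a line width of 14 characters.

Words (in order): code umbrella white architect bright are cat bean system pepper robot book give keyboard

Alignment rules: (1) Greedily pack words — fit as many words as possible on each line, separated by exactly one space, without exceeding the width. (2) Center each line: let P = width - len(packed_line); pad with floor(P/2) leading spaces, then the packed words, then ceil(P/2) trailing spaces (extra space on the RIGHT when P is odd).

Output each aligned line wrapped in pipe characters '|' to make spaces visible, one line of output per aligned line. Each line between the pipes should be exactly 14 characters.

Line 1: ['code', 'umbrella'] (min_width=13, slack=1)
Line 2: ['white'] (min_width=5, slack=9)
Line 3: ['architect'] (min_width=9, slack=5)
Line 4: ['bright', 'are', 'cat'] (min_width=14, slack=0)
Line 5: ['bean', 'system'] (min_width=11, slack=3)
Line 6: ['pepper', 'robot'] (min_width=12, slack=2)
Line 7: ['book', 'give'] (min_width=9, slack=5)
Line 8: ['keyboard'] (min_width=8, slack=6)

Answer: |code umbrella |
|    white     |
|  architect   |
|bright are cat|
| bean system  |
| pepper robot |
|  book give   |
|   keyboard   |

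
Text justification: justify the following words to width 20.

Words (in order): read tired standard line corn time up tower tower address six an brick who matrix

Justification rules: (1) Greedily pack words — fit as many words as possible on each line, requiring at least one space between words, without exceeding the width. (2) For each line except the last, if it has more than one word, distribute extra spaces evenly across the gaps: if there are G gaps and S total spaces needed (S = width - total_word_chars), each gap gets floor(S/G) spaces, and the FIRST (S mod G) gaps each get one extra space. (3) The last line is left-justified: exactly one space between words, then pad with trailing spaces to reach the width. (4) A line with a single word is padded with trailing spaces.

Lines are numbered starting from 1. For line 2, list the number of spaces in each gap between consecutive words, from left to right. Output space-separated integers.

Line 1: ['read', 'tired', 'standard'] (min_width=19, slack=1)
Line 2: ['line', 'corn', 'time', 'up'] (min_width=17, slack=3)
Line 3: ['tower', 'tower', 'address'] (min_width=19, slack=1)
Line 4: ['six', 'an', 'brick', 'who'] (min_width=16, slack=4)
Line 5: ['matrix'] (min_width=6, slack=14)

Answer: 2 2 2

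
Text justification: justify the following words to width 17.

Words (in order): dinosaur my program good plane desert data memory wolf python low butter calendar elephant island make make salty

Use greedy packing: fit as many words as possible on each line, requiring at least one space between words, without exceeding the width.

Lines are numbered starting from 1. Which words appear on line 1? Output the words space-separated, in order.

Line 1: ['dinosaur', 'my'] (min_width=11, slack=6)
Line 2: ['program', 'good'] (min_width=12, slack=5)
Line 3: ['plane', 'desert', 'data'] (min_width=17, slack=0)
Line 4: ['memory', 'wolf'] (min_width=11, slack=6)
Line 5: ['python', 'low', 'butter'] (min_width=17, slack=0)
Line 6: ['calendar', 'elephant'] (min_width=17, slack=0)
Line 7: ['island', 'make', 'make'] (min_width=16, slack=1)
Line 8: ['salty'] (min_width=5, slack=12)

Answer: dinosaur my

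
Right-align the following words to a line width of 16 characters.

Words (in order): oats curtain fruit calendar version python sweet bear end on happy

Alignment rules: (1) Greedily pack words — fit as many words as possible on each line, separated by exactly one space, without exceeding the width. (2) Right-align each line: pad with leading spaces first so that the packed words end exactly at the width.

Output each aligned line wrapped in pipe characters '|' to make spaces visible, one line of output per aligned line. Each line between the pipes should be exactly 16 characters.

Answer: |    oats curtain|
|  fruit calendar|
|  version python|
|  sweet bear end|
|        on happy|

Derivation:
Line 1: ['oats', 'curtain'] (min_width=12, slack=4)
Line 2: ['fruit', 'calendar'] (min_width=14, slack=2)
Line 3: ['version', 'python'] (min_width=14, slack=2)
Line 4: ['sweet', 'bear', 'end'] (min_width=14, slack=2)
Line 5: ['on', 'happy'] (min_width=8, slack=8)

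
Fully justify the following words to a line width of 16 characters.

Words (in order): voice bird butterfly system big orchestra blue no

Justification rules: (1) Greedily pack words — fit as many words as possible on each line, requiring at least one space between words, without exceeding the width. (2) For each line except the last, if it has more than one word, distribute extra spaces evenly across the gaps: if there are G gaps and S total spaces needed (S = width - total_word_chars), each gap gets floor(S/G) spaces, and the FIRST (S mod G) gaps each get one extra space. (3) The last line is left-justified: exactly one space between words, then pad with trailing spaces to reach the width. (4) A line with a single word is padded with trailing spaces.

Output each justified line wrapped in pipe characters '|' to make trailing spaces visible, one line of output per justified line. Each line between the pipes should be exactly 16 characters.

Line 1: ['voice', 'bird'] (min_width=10, slack=6)
Line 2: ['butterfly', 'system'] (min_width=16, slack=0)
Line 3: ['big', 'orchestra'] (min_width=13, slack=3)
Line 4: ['blue', 'no'] (min_width=7, slack=9)

Answer: |voice       bird|
|butterfly system|
|big    orchestra|
|blue no         |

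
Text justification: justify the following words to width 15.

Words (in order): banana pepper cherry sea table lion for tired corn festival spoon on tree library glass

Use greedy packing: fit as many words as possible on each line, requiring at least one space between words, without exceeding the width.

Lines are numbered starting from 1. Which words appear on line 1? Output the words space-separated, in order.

Line 1: ['banana', 'pepper'] (min_width=13, slack=2)
Line 2: ['cherry', 'sea'] (min_width=10, slack=5)
Line 3: ['table', 'lion', 'for'] (min_width=14, slack=1)
Line 4: ['tired', 'corn'] (min_width=10, slack=5)
Line 5: ['festival', 'spoon'] (min_width=14, slack=1)
Line 6: ['on', 'tree', 'library'] (min_width=15, slack=0)
Line 7: ['glass'] (min_width=5, slack=10)

Answer: banana pepper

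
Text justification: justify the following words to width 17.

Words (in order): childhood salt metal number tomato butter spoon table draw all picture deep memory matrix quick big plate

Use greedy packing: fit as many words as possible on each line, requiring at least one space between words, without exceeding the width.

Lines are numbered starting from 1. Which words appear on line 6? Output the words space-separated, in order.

Answer: memory matrix

Derivation:
Line 1: ['childhood', 'salt'] (min_width=14, slack=3)
Line 2: ['metal', 'number'] (min_width=12, slack=5)
Line 3: ['tomato', 'butter'] (min_width=13, slack=4)
Line 4: ['spoon', 'table', 'draw'] (min_width=16, slack=1)
Line 5: ['all', 'picture', 'deep'] (min_width=16, slack=1)
Line 6: ['memory', 'matrix'] (min_width=13, slack=4)
Line 7: ['quick', 'big', 'plate'] (min_width=15, slack=2)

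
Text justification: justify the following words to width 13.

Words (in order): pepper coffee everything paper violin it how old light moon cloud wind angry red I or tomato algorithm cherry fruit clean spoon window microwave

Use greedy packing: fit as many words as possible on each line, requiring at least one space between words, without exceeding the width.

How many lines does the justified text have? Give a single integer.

Answer: 13

Derivation:
Line 1: ['pepper', 'coffee'] (min_width=13, slack=0)
Line 2: ['everything'] (min_width=10, slack=3)
Line 3: ['paper', 'violin'] (min_width=12, slack=1)
Line 4: ['it', 'how', 'old'] (min_width=10, slack=3)
Line 5: ['light', 'moon'] (min_width=10, slack=3)
Line 6: ['cloud', 'wind'] (min_width=10, slack=3)
Line 7: ['angry', 'red', 'I'] (min_width=11, slack=2)
Line 8: ['or', 'tomato'] (min_width=9, slack=4)
Line 9: ['algorithm'] (min_width=9, slack=4)
Line 10: ['cherry', 'fruit'] (min_width=12, slack=1)
Line 11: ['clean', 'spoon'] (min_width=11, slack=2)
Line 12: ['window'] (min_width=6, slack=7)
Line 13: ['microwave'] (min_width=9, slack=4)
Total lines: 13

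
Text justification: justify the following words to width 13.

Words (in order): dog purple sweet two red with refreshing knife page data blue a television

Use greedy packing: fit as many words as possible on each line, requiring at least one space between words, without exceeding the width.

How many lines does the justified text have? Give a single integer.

Line 1: ['dog', 'purple'] (min_width=10, slack=3)
Line 2: ['sweet', 'two', 'red'] (min_width=13, slack=0)
Line 3: ['with'] (min_width=4, slack=9)
Line 4: ['refreshing'] (min_width=10, slack=3)
Line 5: ['knife', 'page'] (min_width=10, slack=3)
Line 6: ['data', 'blue', 'a'] (min_width=11, slack=2)
Line 7: ['television'] (min_width=10, slack=3)
Total lines: 7

Answer: 7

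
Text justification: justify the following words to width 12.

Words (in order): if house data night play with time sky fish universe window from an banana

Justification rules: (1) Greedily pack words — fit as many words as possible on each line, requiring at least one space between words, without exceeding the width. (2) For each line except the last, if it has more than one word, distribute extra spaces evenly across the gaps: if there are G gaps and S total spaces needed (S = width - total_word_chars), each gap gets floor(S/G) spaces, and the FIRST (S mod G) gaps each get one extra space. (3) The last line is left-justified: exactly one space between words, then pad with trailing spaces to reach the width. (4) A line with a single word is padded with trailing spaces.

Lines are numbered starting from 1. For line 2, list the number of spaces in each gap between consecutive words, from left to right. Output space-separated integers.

Answer: 3

Derivation:
Line 1: ['if', 'house'] (min_width=8, slack=4)
Line 2: ['data', 'night'] (min_width=10, slack=2)
Line 3: ['play', 'with'] (min_width=9, slack=3)
Line 4: ['time', 'sky'] (min_width=8, slack=4)
Line 5: ['fish'] (min_width=4, slack=8)
Line 6: ['universe'] (min_width=8, slack=4)
Line 7: ['window', 'from'] (min_width=11, slack=1)
Line 8: ['an', 'banana'] (min_width=9, slack=3)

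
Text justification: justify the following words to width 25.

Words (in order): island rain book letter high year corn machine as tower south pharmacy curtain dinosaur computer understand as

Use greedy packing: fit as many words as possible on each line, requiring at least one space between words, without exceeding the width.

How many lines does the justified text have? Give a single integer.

Line 1: ['island', 'rain', 'book', 'letter'] (min_width=23, slack=2)
Line 2: ['high', 'year', 'corn', 'machine', 'as'] (min_width=25, slack=0)
Line 3: ['tower', 'south', 'pharmacy'] (min_width=20, slack=5)
Line 4: ['curtain', 'dinosaur', 'computer'] (min_width=25, slack=0)
Line 5: ['understand', 'as'] (min_width=13, slack=12)
Total lines: 5

Answer: 5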